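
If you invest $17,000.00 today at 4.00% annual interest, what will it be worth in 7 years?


Future value formula: FV = PV × (1 + r)^t
FV = $17,000.00 × (1 + 0.04)^7
FV = $17,000.00 × 1.315932
FV = $22,370.84

FV = PV × (1 + r)^t = $22,370.84


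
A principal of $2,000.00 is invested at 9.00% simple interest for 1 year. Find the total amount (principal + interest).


Total amount formula: A = P(1 + rt) = P + P·r·t
Interest: I = P × r × t = $2,000.00 × 0.09 × 1 = $180.00
A = P + I = $2,000.00 + $180.00 = $2,180.00

A = P + I = P(1 + rt) = $2,180.00


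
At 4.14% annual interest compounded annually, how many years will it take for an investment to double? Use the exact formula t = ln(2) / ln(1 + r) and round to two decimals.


Doubling condition: (1 + r)^t = 2
Take ln of both sides: t × ln(1 + r) = ln(2)
t = ln(2) / ln(1 + r)
t = 0.693147 / 0.040566
t = 17.09

t = ln(2) / ln(1 + r) = 17.09 years


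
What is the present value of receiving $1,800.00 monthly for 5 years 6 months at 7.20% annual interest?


Present value of an ordinary annuity: PV = PMT × (1 − (1 + r)^(−n)) / r
Monthly rate r = 0.072/12 = 0.006, n = 66
PV = $1,800.00 × (1 − (1 + 0.072/12)^(−66)) / (0.072/12)
PV = $1,800.00 × 54.366081
PV = $97,858.95

PV = PMT × (1-(1+r)^(-n))/r = $97,858.95


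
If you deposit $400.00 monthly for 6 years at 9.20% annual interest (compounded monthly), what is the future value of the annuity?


Future value of an ordinary annuity: FV = PMT × ((1 + r)^n − 1) / r
Monthly rate r = 0.092/12 ≈ 0.00766667, n = 72
FV = $400.00 × ((1 + 0.092/12)^72 − 1) / (0.092/12)
FV = $400.00 × 95.617905
FV = $38,247.16

FV = PMT × ((1+r)^n - 1)/r = $38,247.16


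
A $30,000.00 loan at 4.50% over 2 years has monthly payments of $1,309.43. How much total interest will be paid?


Total paid over the life of the loan = PMT × n.
Total paid = $1,309.43 × 24 = $31,426.32
Total interest = total paid − principal = $31,426.32 − $30,000.00 = $1,426.32

Total interest = (PMT × n) - PV = $1,426.32


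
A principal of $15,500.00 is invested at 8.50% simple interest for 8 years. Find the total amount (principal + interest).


Total amount formula: A = P(1 + rt) = P + P·r·t
Interest: I = P × r × t = $15,500.00 × 0.085 × 8 = $10,540.00
A = P + I = $15,500.00 + $10,540.00 = $26,040.00

A = P + I = P(1 + rt) = $26,040.00


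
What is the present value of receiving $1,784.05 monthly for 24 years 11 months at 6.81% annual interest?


Present value of an ordinary annuity: PV = PMT × (1 − (1 + r)^(−n)) / r
Monthly rate r = 0.0681/12 = 0.005675, n = 299
PV = $1,784.05 × (1 − (1 + 0.0681/12)^(−299)) / (0.0681/12)
PV = $1,784.05 × 143.762886
PV = $256,480.18

PV = PMT × (1-(1+r)^(-n))/r = $256,480.18


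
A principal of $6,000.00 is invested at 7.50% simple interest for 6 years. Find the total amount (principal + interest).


Total amount formula: A = P(1 + rt) = P + P·r·t
Interest: I = P × r × t = $6,000.00 × 0.075 × 6 = $2,700.00
A = P + I = $6,000.00 + $2,700.00 = $8,700.00

A = P + I = P(1 + rt) = $8,700.00


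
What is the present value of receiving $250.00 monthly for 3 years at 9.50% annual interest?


Present value of an ordinary annuity: PV = PMT × (1 − (1 + r)^(−n)) / r
Monthly rate r = 0.095/12 ≈ 0.00791667, n = 36
PV = $250.00 × (1 − (1 + 0.095/12)^(−36)) / (0.095/12)
PV = $250.00 × 31.217856
PV = $7,804.46

PV = PMT × (1-(1+r)^(-n))/r = $7,804.46


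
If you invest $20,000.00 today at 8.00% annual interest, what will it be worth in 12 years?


Future value formula: FV = PV × (1 + r)^t
FV = $20,000.00 × (1 + 0.08)^12
FV = $20,000.00 × 2.518170
FV = $50,363.40

FV = PV × (1 + r)^t = $50,363.40


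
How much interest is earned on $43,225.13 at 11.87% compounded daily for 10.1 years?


Compound interest earned = final amount − principal.
A = P(1 + r/n)^(nt) = $43,225.13 × (1 + 0.1187/365)^(365 × 10.1) = $143,322.47
Interest = A − P = $143,322.47 − $43,225.13 = $100,097.34

Interest = A - P = $100,097.34


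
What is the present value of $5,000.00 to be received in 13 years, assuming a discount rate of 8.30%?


Present value formula: PV = FV / (1 + r)^t
PV = $5,000.00 / (1 + 0.083)^13
PV = $5,000.00 / 2.819486
PV = $1,773.37

PV = FV / (1 + r)^t = $1,773.37


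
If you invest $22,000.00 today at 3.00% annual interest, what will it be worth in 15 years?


Future value formula: FV = PV × (1 + r)^t
FV = $22,000.00 × (1 + 0.03)^15
FV = $22,000.00 × 1.5579674
FV = $34,275.28

FV = PV × (1 + r)^t = $34,275.28


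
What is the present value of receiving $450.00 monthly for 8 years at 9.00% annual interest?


Present value of an ordinary annuity: PV = PMT × (1 − (1 + r)^(−n)) / r
Monthly rate r = 0.09/12 = 0.0075, n = 96
PV = $450.00 × (1 − (1 + 0.09/12)^(−96)) / (0.09/12)
PV = $450.00 × 68.258439
PV = $30,716.30

PV = PMT × (1-(1+r)^(-n))/r = $30,716.30


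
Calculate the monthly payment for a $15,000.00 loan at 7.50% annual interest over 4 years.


Loan payment formula: PMT = PV × r / (1 − (1 + r)^(−n))
Monthly rate r = 0.075/12 = 0.00625, n = 48 months
Denominator: 1 − (1 + 0.075/12)^(−48) = 0.258490
PMT = $15,000.00 × (0.075/12) / 0.258490
PMT = $362.68 per month

PMT = PV × r / (1-(1+r)^(-n)) = $362.68/month


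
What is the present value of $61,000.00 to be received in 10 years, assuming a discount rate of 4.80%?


Present value formula: PV = FV / (1 + r)^t
PV = $61,000.00 / (1 + 0.048)^10
PV = $61,000.00 / 1.5981327
PV = $38,169.55

PV = FV / (1 + r)^t = $38,169.55


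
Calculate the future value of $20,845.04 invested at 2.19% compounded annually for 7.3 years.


Compound interest formula: A = P(1 + r/n)^(nt)
A = $20,845.04 × (1 + 0.0219/1)^(1 × 7.3)
Growth factor: (1 + 0.0219/1)^7.3 = 1.1713355
A = $20,845.04 × 1.1713355
A = $24,416.54

A = P(1 + r/n)^(nt) = $24,416.54


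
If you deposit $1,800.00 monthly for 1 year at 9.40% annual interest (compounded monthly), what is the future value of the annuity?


Future value of an ordinary annuity: FV = PMT × ((1 + r)^n − 1) / r
Monthly rate r = 0.094/12 ≈ 0.00783333, n = 12
FV = $1,800.00 × ((1 + 0.094/12)^12 − 1) / (0.094/12)
FV = $1,800.00 × 12.530740
FV = $22,555.33

FV = PMT × ((1+r)^n - 1)/r = $22,555.33


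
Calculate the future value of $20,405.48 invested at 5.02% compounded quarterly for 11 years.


Compound interest formula: A = P(1 + r/n)^(nt)
A = $20,405.48 × (1 + 0.0502/4)^(4 × 11)
Growth factor: (1 + 0.0502/4)^44 = 1.7311115
A = $20,405.48 × 1.7311115
A = $35,324.16

A = P(1 + r/n)^(nt) = $35,324.16


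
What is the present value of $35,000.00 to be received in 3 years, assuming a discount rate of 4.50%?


Present value formula: PV = FV / (1 + r)^t
PV = $35,000.00 / (1 + 0.045)^3
PV = $35,000.00 / 1.141166
PV = $30,670.38

PV = FV / (1 + r)^t = $30,670.38


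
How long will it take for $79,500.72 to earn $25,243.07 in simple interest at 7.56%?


Rearrange the simple interest formula for t:
I = P × r × t  ⇒  t = I / (P × r)
t = $25,243.07 / ($79,500.72 × 0.0756)
t = 4.2

t = I/(P×r) = 4.2 years


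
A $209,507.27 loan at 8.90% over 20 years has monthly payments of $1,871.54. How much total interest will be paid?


Total paid over the life of the loan = PMT × n.
Total paid = $1,871.54 × 240 = $449,169.60
Total interest = total paid − principal = $449,169.60 − $209,507.27 = $239,662.33

Total interest = (PMT × n) - PV = $239,662.33


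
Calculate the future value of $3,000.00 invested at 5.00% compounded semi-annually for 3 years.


Compound interest formula: A = P(1 + r/n)^(nt)
A = $3,000.00 × (1 + 0.05/2)^(2 × 3)
Growth factor: (1 + 0.05/2)^6 = 1.159693
A = $3,000.00 × 1.159693
A = $3,479.08

A = P(1 + r/n)^(nt) = $3,479.08


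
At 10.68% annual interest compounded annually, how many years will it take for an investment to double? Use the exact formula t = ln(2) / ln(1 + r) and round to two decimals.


Doubling condition: (1 + r)^t = 2
Take ln of both sides: t × ln(1 + r) = ln(2)
t = ln(2) / ln(1 + r)
t = 0.693147 / 0.101473
t = 6.83

t = ln(2) / ln(1 + r) = 6.83 years


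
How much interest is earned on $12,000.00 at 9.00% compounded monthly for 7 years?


Compound interest earned = final amount − principal.
A = P(1 + r/n)^(nt) = $12,000.00 × (1 + 0.09/12)^(12 × 7) = $22,478.42
Interest = A − P = $22,478.42 − $12,000.00 = $10,478.42

Interest = A - P = $10,478.42


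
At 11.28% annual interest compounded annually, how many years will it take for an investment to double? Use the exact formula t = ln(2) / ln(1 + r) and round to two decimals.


Doubling condition: (1 + r)^t = 2
Take ln of both sides: t × ln(1 + r) = ln(2)
t = ln(2) / ln(1 + r)
t = 0.693147 / 0.106879
t = 6.49

t = ln(2) / ln(1 + r) = 6.49 years


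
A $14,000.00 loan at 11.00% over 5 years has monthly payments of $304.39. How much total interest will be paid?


Total paid over the life of the loan = PMT × n.
Total paid = $304.39 × 60 = $18,263.40
Total interest = total paid − principal = $18,263.40 − $14,000.00 = $4,263.40

Total interest = (PMT × n) - PV = $4,263.40


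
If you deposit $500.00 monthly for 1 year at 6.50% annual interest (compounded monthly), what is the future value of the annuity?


Future value of an ordinary annuity: FV = PMT × ((1 + r)^n − 1) / r
Monthly rate r = 0.065/12 ≈ 0.00541667, n = 12
FV = $500.00 × ((1 + 0.065/12)^12 − 1) / (0.065/12)
FV = $500.00 × 12.364034
FV = $6,182.02

FV = PMT × ((1+r)^n - 1)/r = $6,182.02


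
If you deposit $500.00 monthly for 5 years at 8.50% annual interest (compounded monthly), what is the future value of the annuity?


Future value of an ordinary annuity: FV = PMT × ((1 + r)^n − 1) / r
Monthly rate r = 0.085/12 ≈ 0.00708333, n = 60
FV = $500.00 × ((1 + 0.085/12)^60 − 1) / (0.085/12)
FV = $500.00 × 74.442437
FV = $37,221.22

FV = PMT × ((1+r)^n - 1)/r = $37,221.22


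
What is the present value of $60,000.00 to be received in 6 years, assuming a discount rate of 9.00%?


Present value formula: PV = FV / (1 + r)^t
PV = $60,000.00 / (1 + 0.09)^6
PV = $60,000.00 / 1.677100
PV = $35,776.04

PV = FV / (1 + r)^t = $35,776.04


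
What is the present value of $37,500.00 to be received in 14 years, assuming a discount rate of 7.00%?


Present value formula: PV = FV / (1 + r)^t
PV = $37,500.00 / (1 + 0.07)^14
PV = $37,500.00 / 2.578534
PV = $14,543.15

PV = FV / (1 + r)^t = $14,543.15


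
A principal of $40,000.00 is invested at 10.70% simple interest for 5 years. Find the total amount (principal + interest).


Total amount formula: A = P(1 + rt) = P + P·r·t
Interest: I = P × r × t = $40,000.00 × 0.107 × 5 = $21,400.00
A = P + I = $40,000.00 + $21,400.00 = $61,400.00

A = P + I = P(1 + rt) = $61,400.00


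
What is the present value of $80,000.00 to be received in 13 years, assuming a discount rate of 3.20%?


Present value formula: PV = FV / (1 + r)^t
PV = $80,000.00 / (1 + 0.032)^13
PV = $80,000.00 / 1.5060385
PV = $53,119.49

PV = FV / (1 + r)^t = $53,119.49


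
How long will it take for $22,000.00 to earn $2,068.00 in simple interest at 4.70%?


Rearrange the simple interest formula for t:
I = P × r × t  ⇒  t = I / (P × r)
t = $2,068.00 / ($22,000.00 × 0.047)
t = 2

t = I/(P×r) = 2 years


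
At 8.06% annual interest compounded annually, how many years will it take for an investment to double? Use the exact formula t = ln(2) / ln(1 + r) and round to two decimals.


Doubling condition: (1 + r)^t = 2
Take ln of both sides: t × ln(1 + r) = ln(2)
t = ln(2) / ln(1 + r)
t = 0.693147 / 0.077516
t = 8.94

t = ln(2) / ln(1 + r) = 8.94 years


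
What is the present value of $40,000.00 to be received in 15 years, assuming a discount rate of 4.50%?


Present value formula: PV = FV / (1 + r)^t
PV = $40,000.00 / (1 + 0.045)^15
PV = $40,000.00 / 1.935282
PV = $20,668.82

PV = FV / (1 + r)^t = $20,668.82


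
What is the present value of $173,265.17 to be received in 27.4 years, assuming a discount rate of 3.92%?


Present value formula: PV = FV / (1 + r)^t
PV = $173,265.17 / (1 + 0.0392)^27.4
PV = $173,265.17 / 2.8678497
PV = $60,416.41

PV = FV / (1 + r)^t = $60,416.41


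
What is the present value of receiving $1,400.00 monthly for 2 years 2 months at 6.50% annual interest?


Present value of an ordinary annuity: PV = PMT × (1 − (1 + r)^(−n)) / r
Monthly rate r = 0.065/12 ≈ 0.00541667, n = 26
PV = $1,400.00 × (1 − (1 + 0.065/12)^(−26)) / (0.065/12)
PV = $1,400.00 × 24.191213
PV = $33,867.70

PV = PMT × (1-(1+r)^(-n))/r = $33,867.70


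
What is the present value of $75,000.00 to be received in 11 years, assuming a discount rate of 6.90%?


Present value formula: PV = FV / (1 + r)^t
PV = $75,000.00 / (1 + 0.069)^11
PV = $75,000.00 / 2.083314
PV = $36,000.33

PV = FV / (1 + r)^t = $36,000.33


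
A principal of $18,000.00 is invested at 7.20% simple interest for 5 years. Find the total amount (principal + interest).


Total amount formula: A = P(1 + rt) = P + P·r·t
Interest: I = P × r × t = $18,000.00 × 0.072 × 5 = $6,480.00
A = P + I = $18,000.00 + $6,480.00 = $24,480.00

A = P + I = P(1 + rt) = $24,480.00


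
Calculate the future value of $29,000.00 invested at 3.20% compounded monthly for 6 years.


Compound interest formula: A = P(1 + r/n)^(nt)
A = $29,000.00 × (1 + 0.032/12)^(12 × 6)
Growth factor: (1 + 0.032/12)^72 = 1.211361
A = $29,000.00 × 1.211361
A = $35,129.47

A = P(1 + r/n)^(nt) = $35,129.47


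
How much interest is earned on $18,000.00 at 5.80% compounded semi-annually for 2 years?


Compound interest earned = final amount − principal.
A = P(1 + r/n)^(nt) = $18,000.00 × (1 + 0.058/2)^(2 × 2) = $20,180.60
Interest = A − P = $20,180.60 − $18,000.00 = $2,180.60

Interest = A - P = $2,180.60


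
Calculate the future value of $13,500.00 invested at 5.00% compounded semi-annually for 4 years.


Compound interest formula: A = P(1 + r/n)^(nt)
A = $13,500.00 × (1 + 0.05/2)^(2 × 4)
Growth factor: (1 + 0.05/2)^8 = 1.218403
A = $13,500.00 × 1.218403
A = $16,448.44

A = P(1 + r/n)^(nt) = $16,448.44


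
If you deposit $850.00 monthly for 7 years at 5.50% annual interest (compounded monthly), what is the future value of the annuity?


Future value of an ordinary annuity: FV = PMT × ((1 + r)^n − 1) / r
Monthly rate r = 0.055/12 ≈ 0.00458333, n = 84
FV = $850.00 × ((1 + 0.055/12)^84 − 1) / (0.055/12)
FV = $850.00 × 102.179391
FV = $86,852.48

FV = PMT × ((1+r)^n - 1)/r = $86,852.48


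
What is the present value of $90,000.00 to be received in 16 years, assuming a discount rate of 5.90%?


Present value formula: PV = FV / (1 + r)^t
PV = $90,000.00 / (1 + 0.059)^16
PV = $90,000.00 / 2.502277
PV = $35,967.24

PV = FV / (1 + r)^t = $35,967.24


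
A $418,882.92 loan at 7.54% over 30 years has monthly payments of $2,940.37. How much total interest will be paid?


Total paid over the life of the loan = PMT × n.
Total paid = $2,940.37 × 360 = $1,058,533.20
Total interest = total paid − principal = $1,058,533.20 − $418,882.92 = $639,650.28

Total interest = (PMT × n) - PV = $639,650.28


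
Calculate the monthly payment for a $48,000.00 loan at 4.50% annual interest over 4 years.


Loan payment formula: PMT = PV × r / (1 − (1 + r)^(−n))
Monthly rate r = 0.045/12 = 0.00375, n = 48 months
Denominator: 1 − (1 + 0.045/12)^(−48) = 0.1644485
PMT = $48,000.00 × (0.045/12) / 0.1644485
PMT = $1,094.57 per month

PMT = PV × r / (1-(1+r)^(-n)) = $1,094.57/month


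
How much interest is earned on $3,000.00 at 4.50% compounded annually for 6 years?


Compound interest earned = final amount − principal.
A = P(1 + r/n)^(nt) = $3,000.00 × (1 + 0.045/1)^(1 × 6) = $3,906.78
Interest = A − P = $3,906.78 − $3,000.00 = $906.78

Interest = A - P = $906.78


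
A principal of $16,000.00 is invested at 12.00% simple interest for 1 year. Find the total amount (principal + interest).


Total amount formula: A = P(1 + rt) = P + P·r·t
Interest: I = P × r × t = $16,000.00 × 0.12 × 1 = $1,920.00
A = P + I = $16,000.00 + $1,920.00 = $17,920.00

A = P + I = P(1 + rt) = $17,920.00


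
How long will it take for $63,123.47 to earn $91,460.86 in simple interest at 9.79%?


Rearrange the simple interest formula for t:
I = P × r × t  ⇒  t = I / (P × r)
t = $91,460.86 / ($63,123.47 × 0.0979)
t = 14.8

t = I/(P×r) = 14.8 years


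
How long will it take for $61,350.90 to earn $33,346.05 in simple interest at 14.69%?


Rearrange the simple interest formula for t:
I = P × r × t  ⇒  t = I / (P × r)
t = $33,346.05 / ($61,350.90 × 0.1469)
t = 3.7

t = I/(P×r) = 3.7 years


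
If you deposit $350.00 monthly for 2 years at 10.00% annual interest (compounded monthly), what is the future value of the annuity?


Future value of an ordinary annuity: FV = PMT × ((1 + r)^n − 1) / r
Monthly rate r = 0.1/12 ≈ 0.00833333, n = 24
FV = $350.00 × ((1 + 0.1/12)^24 − 1) / (0.1/12)
FV = $350.00 × 26.446915
FV = $9,256.42

FV = PMT × ((1+r)^n - 1)/r = $9,256.42


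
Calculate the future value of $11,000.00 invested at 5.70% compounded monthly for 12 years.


Compound interest formula: A = P(1 + r/n)^(nt)
A = $11,000.00 × (1 + 0.057/12)^(12 × 12)
Growth factor: (1 + 0.057/12)^144 = 1.9785824
A = $11,000.00 × 1.9785824
A = $21,764.41

A = P(1 + r/n)^(nt) = $21,764.41


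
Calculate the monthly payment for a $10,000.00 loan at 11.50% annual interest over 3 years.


Loan payment formula: PMT = PV × r / (1 − (1 + r)^(−n))
Monthly rate r = 0.115/12 ≈ 0.00958333, n = 36 months
Denominator: 1 − (1 + 0.115/12)^(−36) = 0.290615
PMT = $10,000.00 × (0.115/12) / 0.290615
PMT = $329.76 per month

PMT = PV × r / (1-(1+r)^(-n)) = $329.76/month


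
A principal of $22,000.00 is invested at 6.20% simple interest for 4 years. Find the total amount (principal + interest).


Total amount formula: A = P(1 + rt) = P + P·r·t
Interest: I = P × r × t = $22,000.00 × 0.062 × 4 = $5,456.00
A = P + I = $22,000.00 + $5,456.00 = $27,456.00

A = P + I = P(1 + rt) = $27,456.00


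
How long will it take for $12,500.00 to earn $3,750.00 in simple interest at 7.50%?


Rearrange the simple interest formula for t:
I = P × r × t  ⇒  t = I / (P × r)
t = $3,750.00 / ($12,500.00 × 0.075)
t = 4

t = I/(P×r) = 4 years


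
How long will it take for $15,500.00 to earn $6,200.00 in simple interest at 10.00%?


Rearrange the simple interest formula for t:
I = P × r × t  ⇒  t = I / (P × r)
t = $6,200.00 / ($15,500.00 × 0.1)
t = 4

t = I/(P×r) = 4 years


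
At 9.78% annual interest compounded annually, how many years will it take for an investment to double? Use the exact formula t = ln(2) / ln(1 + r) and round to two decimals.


Doubling condition: (1 + r)^t = 2
Take ln of both sides: t × ln(1 + r) = ln(2)
t = ln(2) / ln(1 + r)
t = 0.693147 / 0.093308
t = 7.43

t = ln(2) / ln(1 + r) = 7.43 years


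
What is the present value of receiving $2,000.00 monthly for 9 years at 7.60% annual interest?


Present value of an ordinary annuity: PV = PMT × (1 − (1 + r)^(−n)) / r
Monthly rate r = 0.076/12 ≈ 0.00633333, n = 108
PV = $2,000.00 × (1 − (1 + 0.076/12)^(−108)) / (0.076/12)
PV = $2,000.00 × 78.049878
PV = $156,099.76

PV = PMT × (1-(1+r)^(-n))/r = $156,099.76


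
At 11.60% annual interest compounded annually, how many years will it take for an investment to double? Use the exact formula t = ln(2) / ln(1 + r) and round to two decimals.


Doubling condition: (1 + r)^t = 2
Take ln of both sides: t × ln(1 + r) = ln(2)
t = ln(2) / ln(1 + r)
t = 0.693147 / 0.109751
t = 6.32

t = ln(2) / ln(1 + r) = 6.32 years


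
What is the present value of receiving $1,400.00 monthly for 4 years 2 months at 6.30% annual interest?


Present value of an ordinary annuity: PV = PMT × (1 − (1 + r)^(−n)) / r
Monthly rate r = 0.063/12 = 0.00525, n = 50
PV = $1,400.00 × (1 − (1 + 0.063/12)^(−50)) / (0.063/12)
PV = $1,400.00 × 43.875300
PV = $61,425.42

PV = PMT × (1-(1+r)^(-n))/r = $61,425.42


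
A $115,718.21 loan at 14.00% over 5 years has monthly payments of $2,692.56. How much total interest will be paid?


Total paid over the life of the loan = PMT × n.
Total paid = $2,692.56 × 60 = $161,553.60
Total interest = total paid − principal = $161,553.60 − $115,718.21 = $45,835.39

Total interest = (PMT × n) - PV = $45,835.39


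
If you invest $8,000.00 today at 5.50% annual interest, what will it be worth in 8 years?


Future value formula: FV = PV × (1 + r)^t
FV = $8,000.00 × (1 + 0.055)^8
FV = $8,000.00 × 1.5346865
FV = $12,277.49

FV = PV × (1 + r)^t = $12,277.49


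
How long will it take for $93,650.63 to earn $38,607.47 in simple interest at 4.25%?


Rearrange the simple interest formula for t:
I = P × r × t  ⇒  t = I / (P × r)
t = $38,607.47 / ($93,650.63 × 0.0425)
t = 9.7

t = I/(P×r) = 9.7 years


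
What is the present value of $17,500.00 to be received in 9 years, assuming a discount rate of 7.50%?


Present value formula: PV = FV / (1 + r)^t
PV = $17,500.00 / (1 + 0.075)^9
PV = $17,500.00 / 1.917239
PV = $9,127.71

PV = FV / (1 + r)^t = $9,127.71


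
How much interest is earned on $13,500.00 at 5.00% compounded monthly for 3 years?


Compound interest earned = final amount − principal.
A = P(1 + r/n)^(nt) = $13,500.00 × (1 + 0.05/12)^(12 × 3) = $15,679.88
Interest = A − P = $15,679.88 − $13,500.00 = $2,179.88

Interest = A - P = $2,179.88


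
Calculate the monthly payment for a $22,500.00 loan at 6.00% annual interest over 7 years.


Loan payment formula: PMT = PV × r / (1 − (1 + r)^(−n))
Monthly rate r = 0.06/12 = 0.005, n = 84 months
Denominator: 1 − (1 + 0.06/12)^(−84) = 0.342265
PMT = $22,500.00 × (0.06/12) / 0.342265
PMT = $328.69 per month

PMT = PV × r / (1-(1+r)^(-n)) = $328.69/month


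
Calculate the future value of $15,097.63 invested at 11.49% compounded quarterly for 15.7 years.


Compound interest formula: A = P(1 + r/n)^(nt)
A = $15,097.63 × (1 + 0.1149/4)^(4 × 15.7)
Growth factor: (1 + 0.1149/4)^62.8 = 5.921008
A = $15,097.63 × 5.921008
A = $89,393.19

A = P(1 + r/n)^(nt) = $89,393.19


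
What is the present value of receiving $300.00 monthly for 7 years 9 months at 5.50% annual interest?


Present value of an ordinary annuity: PV = PMT × (1 − (1 + r)^(−n)) / r
Monthly rate r = 0.055/12 ≈ 0.00458333, n = 93
PV = $300.00 × (1 − (1 + 0.055/12)^(−93)) / (0.055/12)
PV = $300.00 × 75.580523
PV = $22,674.16

PV = PMT × (1-(1+r)^(-n))/r = $22,674.16


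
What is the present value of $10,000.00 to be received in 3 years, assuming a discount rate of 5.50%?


Present value formula: PV = FV / (1 + r)^t
PV = $10,000.00 / (1 + 0.055)^3
PV = $10,000.00 / 1.174241
PV = $8,516.14

PV = FV / (1 + r)^t = $8,516.14


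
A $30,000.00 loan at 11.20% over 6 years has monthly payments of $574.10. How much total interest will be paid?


Total paid over the life of the loan = PMT × n.
Total paid = $574.10 × 72 = $41,335.20
Total interest = total paid − principal = $41,335.20 − $30,000.00 = $11,335.20

Total interest = (PMT × n) - PV = $11,335.20


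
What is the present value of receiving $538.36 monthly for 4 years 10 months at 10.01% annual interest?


Present value of an ordinary annuity: PV = PMT × (1 − (1 + r)^(−n)) / r
Monthly rate r = 0.1001/12 ≈ 0.00834167, n = 58
PV = $538.36 × (1 − (1 + 0.1001/12)^(−58)) / (0.1001/12)
PV = $538.36 × 45.834429
PV = $24,675.42

PV = PMT × (1-(1+r)^(-n))/r = $24,675.42


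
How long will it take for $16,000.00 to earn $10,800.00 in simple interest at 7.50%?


Rearrange the simple interest formula for t:
I = P × r × t  ⇒  t = I / (P × r)
t = $10,800.00 / ($16,000.00 × 0.075)
t = 9

t = I/(P×r) = 9 years


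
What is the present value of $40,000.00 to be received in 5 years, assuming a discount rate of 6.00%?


Present value formula: PV = FV / (1 + r)^t
PV = $40,000.00 / (1 + 0.06)^5
PV = $40,000.00 / 1.3382256
PV = $29,890.33

PV = FV / (1 + r)^t = $29,890.33


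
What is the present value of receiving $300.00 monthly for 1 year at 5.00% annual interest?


Present value of an ordinary annuity: PV = PMT × (1 − (1 + r)^(−n)) / r
Monthly rate r = 0.05/12 ≈ 0.00416667, n = 12
PV = $300.00 × (1 − (1 + 0.05/12)^(−12)) / (0.05/12)
PV = $300.00 × 11.681222
PV = $3,504.37

PV = PMT × (1-(1+r)^(-n))/r = $3,504.37


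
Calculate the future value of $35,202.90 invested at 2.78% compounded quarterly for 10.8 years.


Compound interest formula: A = P(1 + r/n)^(nt)
A = $35,202.90 × (1 + 0.0278/4)^(4 × 10.8)
Growth factor: (1 + 0.0278/4)^43.2 = 1.3487813
A = $35,202.90 × 1.3487813
A = $47,481.01

A = P(1 + r/n)^(nt) = $47,481.01


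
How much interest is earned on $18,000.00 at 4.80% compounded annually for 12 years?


Compound interest earned = final amount − principal.
A = P(1 + r/n)^(nt) = $18,000.00 × (1 + 0.048/1)^(1 × 12) = $31,594.24
Interest = A − P = $31,594.24 − $18,000.00 = $13,594.24

Interest = A - P = $13,594.24


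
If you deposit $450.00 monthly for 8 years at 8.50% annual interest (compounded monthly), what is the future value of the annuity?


Future value of an ordinary annuity: FV = PMT × ((1 + r)^n − 1) / r
Monthly rate r = 0.085/12 ≈ 0.00708333, n = 96
FV = $450.00 × ((1 + 0.085/12)^96 − 1) / (0.085/12)
FV = $450.00 × 136.821455
FV = $61,569.65

FV = PMT × ((1+r)^n - 1)/r = $61,569.65


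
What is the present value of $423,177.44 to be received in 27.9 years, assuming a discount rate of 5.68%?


Present value formula: PV = FV / (1 + r)^t
PV = $423,177.44 / (1 + 0.0568)^27.9
PV = $423,177.44 / 4.670886
PV = $90,598.97

PV = FV / (1 + r)^t = $90,598.97


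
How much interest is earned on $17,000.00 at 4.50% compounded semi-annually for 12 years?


Compound interest earned = final amount − principal.
A = P(1 + r/n)^(nt) = $17,000.00 × (1 + 0.045/2)^(2 × 12) = $28,998.03
Interest = A − P = $28,998.03 − $17,000.00 = $11,998.03

Interest = A - P = $11,998.03


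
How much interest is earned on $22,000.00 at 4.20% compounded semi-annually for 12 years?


Compound interest earned = final amount − principal.
A = P(1 + r/n)^(nt) = $22,000.00 × (1 + 0.042/2)^(2 × 12) = $36,227.68
Interest = A − P = $36,227.68 − $22,000.00 = $14,227.68

Interest = A - P = $14,227.68


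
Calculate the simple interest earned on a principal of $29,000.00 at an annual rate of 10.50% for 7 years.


Simple interest formula: I = P × r × t
I = $29,000.00 × 0.105 × 7
I = $21,315.00

I = P × r × t = $21,315.00


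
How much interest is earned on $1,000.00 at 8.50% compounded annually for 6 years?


Compound interest earned = final amount − principal.
A = P(1 + r/n)^(nt) = $1,000.00 × (1 + 0.085/1)^(1 × 6) = $1,631.47
Interest = A − P = $1,631.47 − $1,000.00 = $631.47

Interest = A - P = $631.47


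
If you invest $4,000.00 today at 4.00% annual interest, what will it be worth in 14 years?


Future value formula: FV = PV × (1 + r)^t
FV = $4,000.00 × (1 + 0.04)^14
FV = $4,000.00 × 1.7316764
FV = $6,926.71

FV = PV × (1 + r)^t = $6,926.71


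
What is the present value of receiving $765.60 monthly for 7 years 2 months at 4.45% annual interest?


Present value of an ordinary annuity: PV = PMT × (1 − (1 + r)^(−n)) / r
Monthly rate r = 0.0445/12 ≈ 0.00370833, n = 86
PV = $765.60 × (1 − (1 + 0.0445/12)^(−86)) / (0.0445/12)
PV = $765.60 × 73.519538
PV = $56,286.56

PV = PMT × (1-(1+r)^(-n))/r = $56,286.56


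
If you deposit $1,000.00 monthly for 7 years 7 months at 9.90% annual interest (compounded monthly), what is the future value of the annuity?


Future value of an ordinary annuity: FV = PMT × ((1 + r)^n − 1) / r
Monthly rate r = 0.099/12 = 0.00825, n = 91
FV = $1,000.00 × ((1 + 0.099/12)^91 − 1) / (0.099/12)
FV = $1,000.00 × 134.796767
FV = $134,796.77

FV = PMT × ((1+r)^n - 1)/r = $134,796.77


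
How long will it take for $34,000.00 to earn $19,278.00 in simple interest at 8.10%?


Rearrange the simple interest formula for t:
I = P × r × t  ⇒  t = I / (P × r)
t = $19,278.00 / ($34,000.00 × 0.081)
t = 7

t = I/(P×r) = 7 years


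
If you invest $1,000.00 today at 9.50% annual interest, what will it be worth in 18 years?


Future value formula: FV = PV × (1 + r)^t
FV = $1,000.00 × (1 + 0.095)^18
FV = $1,000.00 × 5.122172
FV = $5,122.17

FV = PV × (1 + r)^t = $5,122.17


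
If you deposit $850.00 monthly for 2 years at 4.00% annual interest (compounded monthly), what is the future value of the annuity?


Future value of an ordinary annuity: FV = PMT × ((1 + r)^n − 1) / r
Monthly rate r = 0.04/12 ≈ 0.00333333, n = 24
FV = $850.00 × ((1 + 0.04/12)^24 − 1) / (0.04/12)
FV = $850.00 × 24.942888
FV = $21,201.45

FV = PMT × ((1+r)^n - 1)/r = $21,201.45


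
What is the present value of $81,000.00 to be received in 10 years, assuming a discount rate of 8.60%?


Present value formula: PV = FV / (1 + r)^t
PV = $81,000.00 / (1 + 0.086)^10
PV = $81,000.00 / 2.281909
PV = $35,496.60

PV = FV / (1 + r)^t = $35,496.60


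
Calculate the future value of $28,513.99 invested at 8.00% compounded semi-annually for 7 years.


Compound interest formula: A = P(1 + r/n)^(nt)
A = $28,513.99 × (1 + 0.08/2)^(2 × 7)
Growth factor: (1 + 0.08/2)^14 = 1.7316764
A = $28,513.99 × 1.7316764
A = $49,377.00

A = P(1 + r/n)^(nt) = $49,377.00


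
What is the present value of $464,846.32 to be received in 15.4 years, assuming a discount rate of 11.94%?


Present value formula: PV = FV / (1 + r)^t
PV = $464,846.32 / (1 + 0.1194)^15.4
PV = $464,846.32 / 5.680331
PV = $81,834.37

PV = FV / (1 + r)^t = $81,834.37


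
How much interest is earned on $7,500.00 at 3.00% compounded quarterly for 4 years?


Compound interest earned = final amount − principal.
A = P(1 + r/n)^(nt) = $7,500.00 × (1 + 0.03/4)^(4 × 4) = $8,452.44
Interest = A − P = $8,452.44 − $7,500.00 = $952.44

Interest = A - P = $952.44


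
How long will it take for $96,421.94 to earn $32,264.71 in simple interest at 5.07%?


Rearrange the simple interest formula for t:
I = P × r × t  ⇒  t = I / (P × r)
t = $32,264.71 / ($96,421.94 × 0.0507)
t = 6.6

t = I/(P×r) = 6.6 years


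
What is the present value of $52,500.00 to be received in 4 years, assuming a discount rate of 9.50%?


Present value formula: PV = FV / (1 + r)^t
PV = $52,500.00 / (1 + 0.095)^4
PV = $52,500.00 / 1.437661
PV = $36,517.65

PV = FV / (1 + r)^t = $36,517.65


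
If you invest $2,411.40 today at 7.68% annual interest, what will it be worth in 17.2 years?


Future value formula: FV = PV × (1 + r)^t
FV = $2,411.40 × (1 + 0.0768)^17.2
FV = $2,411.40 × 3.570449
FV = $8,609.78

FV = PV × (1 + r)^t = $8,609.78


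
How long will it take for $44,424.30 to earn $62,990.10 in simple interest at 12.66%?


Rearrange the simple interest formula for t:
I = P × r × t  ⇒  t = I / (P × r)
t = $62,990.10 / ($44,424.30 × 0.1266)
t = 11.2

t = I/(P×r) = 11.2 years


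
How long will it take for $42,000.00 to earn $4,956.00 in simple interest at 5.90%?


Rearrange the simple interest formula for t:
I = P × r × t  ⇒  t = I / (P × r)
t = $4,956.00 / ($42,000.00 × 0.059)
t = 2

t = I/(P×r) = 2 years


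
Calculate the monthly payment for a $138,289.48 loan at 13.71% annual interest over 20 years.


Loan payment formula: PMT = PV × r / (1 − (1 + r)^(−n))
Monthly rate r = 0.1371/12 = 0.011425, n = 240 months
Denominator: 1 − (1 + 0.1371/12)^(−240) = 0.934549
PMT = $138,289.48 × (0.1371/12) / 0.934549
PMT = $1,690.61 per month

PMT = PV × r / (1-(1+r)^(-n)) = $1,690.61/month


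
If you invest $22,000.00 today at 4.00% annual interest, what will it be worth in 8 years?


Future value formula: FV = PV × (1 + r)^t
FV = $22,000.00 × (1 + 0.04)^8
FV = $22,000.00 × 1.368569
FV = $30,108.52

FV = PV × (1 + r)^t = $30,108.52


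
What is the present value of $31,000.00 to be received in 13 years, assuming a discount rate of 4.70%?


Present value formula: PV = FV / (1 + r)^t
PV = $31,000.00 / (1 + 0.047)^13
PV = $31,000.00 / 1.816799
PV = $17,062.98

PV = FV / (1 + r)^t = $17,062.98


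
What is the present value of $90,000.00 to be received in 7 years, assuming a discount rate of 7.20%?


Present value formula: PV = FV / (1 + r)^t
PV = $90,000.00 / (1 + 0.072)^7
PV = $90,000.00 / 1.6269099
PV = $55,319.60

PV = FV / (1 + r)^t = $55,319.60


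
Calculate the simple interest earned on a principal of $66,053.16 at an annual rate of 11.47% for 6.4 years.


Simple interest formula: I = P × r × t
I = $66,053.16 × 0.1147 × 6.4
I = $48,488.30

I = P × r × t = $48,488.30


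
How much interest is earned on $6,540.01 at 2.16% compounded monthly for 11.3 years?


Compound interest earned = final amount − principal.
A = P(1 + r/n)^(nt) = $6,540.01 × (1 + 0.0216/12)^(12 × 11.3) = $8,346.14
Interest = A − P = $8,346.14 − $6,540.01 = $1,806.13

Interest = A - P = $1,806.13


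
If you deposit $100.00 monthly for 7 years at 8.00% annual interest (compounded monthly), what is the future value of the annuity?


Future value of an ordinary annuity: FV = PMT × ((1 + r)^n − 1) / r
Monthly rate r = 0.08/12 ≈ 0.00666667, n = 84
FV = $100.00 × ((1 + 0.08/12)^84 − 1) / (0.08/12)
FV = $100.00 × 112.113308
FV = $11,211.33

FV = PMT × ((1+r)^n - 1)/r = $11,211.33


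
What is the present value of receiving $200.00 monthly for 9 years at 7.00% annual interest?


Present value of an ordinary annuity: PV = PMT × (1 − (1 + r)^(−n)) / r
Monthly rate r = 0.07/12 ≈ 0.00583333, n = 108
PV = $200.00 × (1 − (1 + 0.07/12)^(−108)) / (0.07/12)
PV = $200.00 × 79.959850
PV = $15,991.97

PV = PMT × (1-(1+r)^(-n))/r = $15,991.97


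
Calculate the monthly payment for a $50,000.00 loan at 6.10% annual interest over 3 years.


Loan payment formula: PMT = PV × r / (1 − (1 + r)^(−n))
Monthly rate r = 0.061/12 ≈ 0.00508333, n = 36 months
Denominator: 1 − (1 + 0.061/12)^(−36) = 0.166846
PMT = $50,000.00 × (0.061/12) / 0.166846
PMT = $1,523.36 per month

PMT = PV × r / (1-(1+r)^(-n)) = $1,523.36/month


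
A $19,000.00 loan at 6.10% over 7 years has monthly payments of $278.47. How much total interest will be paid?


Total paid over the life of the loan = PMT × n.
Total paid = $278.47 × 84 = $23,391.48
Total interest = total paid − principal = $23,391.48 − $19,000.00 = $4,391.48

Total interest = (PMT × n) - PV = $4,391.48


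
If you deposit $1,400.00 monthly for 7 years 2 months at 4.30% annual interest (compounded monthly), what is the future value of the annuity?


Future value of an ordinary annuity: FV = PMT × ((1 + r)^n − 1) / r
Monthly rate r = 0.043/12 ≈ 0.00358333, n = 86
FV = $1,400.00 × ((1 + 0.043/12)^86 − 1) / (0.043/12)
FV = $1,400.00 × 100.514896
FV = $140,720.85

FV = PMT × ((1+r)^n - 1)/r = $140,720.85


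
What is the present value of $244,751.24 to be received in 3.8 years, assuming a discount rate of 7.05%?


Present value formula: PV = FV / (1 + r)^t
PV = $244,751.24 / (1 + 0.0705)^3.8
PV = $244,751.24 / 1.29547594
PV = $188,927.66

PV = FV / (1 + r)^t = $188,927.66


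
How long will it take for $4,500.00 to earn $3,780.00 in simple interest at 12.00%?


Rearrange the simple interest formula for t:
I = P × r × t  ⇒  t = I / (P × r)
t = $3,780.00 / ($4,500.00 × 0.12)
t = 7

t = I/(P×r) = 7 years


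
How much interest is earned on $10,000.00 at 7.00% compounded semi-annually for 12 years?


Compound interest earned = final amount − principal.
A = P(1 + r/n)^(nt) = $10,000.00 × (1 + 0.07/2)^(2 × 12) = $22,833.28
Interest = A − P = $22,833.28 − $10,000.00 = $12,833.28

Interest = A - P = $12,833.28


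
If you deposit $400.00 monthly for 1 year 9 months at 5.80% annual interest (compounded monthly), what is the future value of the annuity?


Future value of an ordinary annuity: FV = PMT × ((1 + r)^n − 1) / r
Monthly rate r = 0.058/12 ≈ 0.00483333, n = 21
FV = $400.00 × ((1 + 0.058/12)^21 − 1) / (0.058/12)
FV = $400.00 × 22.046757
FV = $8,818.70

FV = PMT × ((1+r)^n - 1)/r = $8,818.70


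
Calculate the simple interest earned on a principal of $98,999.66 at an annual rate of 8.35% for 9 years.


Simple interest formula: I = P × r × t
I = $98,999.66 × 0.0835 × 9
I = $74,398.24

I = P × r × t = $74,398.24


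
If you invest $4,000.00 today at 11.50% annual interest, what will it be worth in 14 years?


Future value formula: FV = PV × (1 + r)^t
FV = $4,000.00 × (1 + 0.115)^14
FV = $4,000.00 × 4.590375
FV = $18,361.50

FV = PV × (1 + r)^t = $18,361.50


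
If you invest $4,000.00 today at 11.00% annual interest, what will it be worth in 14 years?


Future value formula: FV = PV × (1 + r)^t
FV = $4,000.00 × (1 + 0.11)^14
FV = $4,000.00 × 4.310441
FV = $17,241.76

FV = PV × (1 + r)^t = $17,241.76


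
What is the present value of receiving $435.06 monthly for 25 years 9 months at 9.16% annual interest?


Present value of an ordinary annuity: PV = PMT × (1 − (1 + r)^(−n)) / r
Monthly rate r = 0.0916/12 ≈ 0.00763333, n = 309
PV = $435.06 × (1 − (1 + 0.0916/12)^(−309)) / (0.0916/12)
PV = $435.06 × 118.507381
PV = $51,557.82

PV = PMT × (1-(1+r)^(-n))/r = $51,557.82


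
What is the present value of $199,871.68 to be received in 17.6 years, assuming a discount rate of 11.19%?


Present value formula: PV = FV / (1 + r)^t
PV = $199,871.68 / (1 + 0.1119)^17.6
PV = $199,871.68 / 6.467804
PV = $30,902.56

PV = FV / (1 + r)^t = $30,902.56


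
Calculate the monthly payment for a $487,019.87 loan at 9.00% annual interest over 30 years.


Loan payment formula: PMT = PV × r / (1 − (1 + r)^(−n))
Monthly rate r = 0.09/12 = 0.0075, n = 360 months
Denominator: 1 − (1 + 0.09/12)^(−360) = 0.932114
PMT = $487,019.87 × (0.09/12) / 0.932114
PMT = $3,918.67 per month

PMT = PV × r / (1-(1+r)^(-n)) = $3,918.67/month


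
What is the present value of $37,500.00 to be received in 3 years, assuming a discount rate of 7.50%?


Present value formula: PV = FV / (1 + r)^t
PV = $37,500.00 / (1 + 0.075)^3
PV = $37,500.00 / 1.242297
PV = $30,186.02

PV = FV / (1 + r)^t = $30,186.02


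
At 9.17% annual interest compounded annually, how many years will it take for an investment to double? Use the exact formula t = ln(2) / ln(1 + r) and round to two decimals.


Doubling condition: (1 + r)^t = 2
Take ln of both sides: t × ln(1 + r) = ln(2)
t = ln(2) / ln(1 + r)
t = 0.693147 / 0.087736
t = 7.90

t = ln(2) / ln(1 + r) = 7.90 years


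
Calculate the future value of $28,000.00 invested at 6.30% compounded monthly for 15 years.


Compound interest formula: A = P(1 + r/n)^(nt)
A = $28,000.00 × (1 + 0.063/12)^(12 × 15)
Growth factor: (1 + 0.063/12)^180 = 2.5664613
A = $28,000.00 × 2.5664613
A = $71,860.92

A = P(1 + r/n)^(nt) = $71,860.92


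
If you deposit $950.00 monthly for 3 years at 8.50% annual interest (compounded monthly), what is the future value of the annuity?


Future value of an ordinary annuity: FV = PMT × ((1 + r)^n − 1) / r
Monthly rate r = 0.085/12 ≈ 0.00708333, n = 36
FV = $950.00 × ((1 + 0.085/12)^36 − 1) / (0.085/12)
FV = $950.00 × 40.842659
FV = $38,800.53

FV = PMT × ((1+r)^n - 1)/r = $38,800.53


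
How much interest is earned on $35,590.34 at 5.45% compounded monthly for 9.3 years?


Compound interest earned = final amount − principal.
A = P(1 + r/n)^(nt) = $35,590.34 × (1 + 0.0545/12)^(12 × 9.3) = $59,014.12
Interest = A − P = $59,014.12 − $35,590.34 = $23,423.78

Interest = A - P = $23,423.78


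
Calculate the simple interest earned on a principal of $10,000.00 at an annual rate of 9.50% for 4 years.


Simple interest formula: I = P × r × t
I = $10,000.00 × 0.095 × 4
I = $3,800.00

I = P × r × t = $3,800.00
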